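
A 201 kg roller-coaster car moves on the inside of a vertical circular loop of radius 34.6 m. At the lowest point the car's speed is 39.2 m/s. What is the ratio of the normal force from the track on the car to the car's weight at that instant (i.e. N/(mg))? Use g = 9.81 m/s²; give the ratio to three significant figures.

5.53

At the bottom, N − mg = mv²/r, so N = m(v²/r + g) and N/(mg) = v²/(rg) + 1 = (39.2)²/(34.6 × 9.81) + 1 = 4.527 + 1 = 5.527.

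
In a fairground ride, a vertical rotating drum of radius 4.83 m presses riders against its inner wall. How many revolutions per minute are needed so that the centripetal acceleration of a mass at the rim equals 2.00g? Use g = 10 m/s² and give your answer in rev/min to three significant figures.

19.4 rev/min

Require ω²r = 2.00g, so ω = √(2.00 × 10.0/4.83) = 2.035 rad/s.
In rev/min: ω × 60/(2π) = 2.035 × 60/(2π) = 19.43 rev/min.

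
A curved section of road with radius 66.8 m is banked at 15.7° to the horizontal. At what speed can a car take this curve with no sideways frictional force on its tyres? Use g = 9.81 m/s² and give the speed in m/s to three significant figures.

On a frictionless banked curve, N sinθ = mv²/r and N cosθ = mg, so tanθ = v²/(rg).
v = √(r g tanθ) = √(66.8 × 9.81 × tan 15.7°) = √(66.8 × 9.81 × 0.2811) = √184.2 = 13.57 m/s.

13.6 m/s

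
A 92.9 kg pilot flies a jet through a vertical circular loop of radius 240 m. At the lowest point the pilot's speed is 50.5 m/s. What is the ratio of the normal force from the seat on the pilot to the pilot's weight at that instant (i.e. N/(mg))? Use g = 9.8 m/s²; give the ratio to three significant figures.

2.08

At the bottom, N − mg = mv²/r, so N = m(v²/r + g) and N/(mg) = v²/(rg) + 1 = (50.5)²/(240 × 9.8) + 1 = 1.084 + 1 = 2.084.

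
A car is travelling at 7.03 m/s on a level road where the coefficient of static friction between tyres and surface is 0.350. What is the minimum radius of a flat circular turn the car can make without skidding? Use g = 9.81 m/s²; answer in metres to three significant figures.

14.4 m

At the limit, μ_s m g = m v²/r, so r_min = v²/(μ_s g) = (7.03)²/(0.350 × 9.81) = 49.42/3.434 = 14.39 m.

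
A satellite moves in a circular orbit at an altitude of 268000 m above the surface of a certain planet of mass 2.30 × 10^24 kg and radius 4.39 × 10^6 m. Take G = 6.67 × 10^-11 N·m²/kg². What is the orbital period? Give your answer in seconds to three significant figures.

r = R + h = 4.39 × 10^6 + 268000 = 4.658 × 10^6 m. Gravity provides the centripetal force: G M m / r² = m v² / r ⇒ v = √(GM/r) = 5739 m/s.
T = 2πr/v = 2π × 4.658 × 10^6 / 5739 = 5100 s.

5100 s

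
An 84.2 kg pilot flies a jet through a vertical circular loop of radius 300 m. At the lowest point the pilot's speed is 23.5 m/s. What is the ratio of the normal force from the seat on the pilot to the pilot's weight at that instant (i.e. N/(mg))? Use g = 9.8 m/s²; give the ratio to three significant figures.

At the bottom, N − mg = mv²/r, so N = m(v²/r + g) and N/(mg) = v²/(rg) + 1 = (23.5)²/(300 × 9.8) + 1 = 0.1878 + 1 = 1.188.

1.19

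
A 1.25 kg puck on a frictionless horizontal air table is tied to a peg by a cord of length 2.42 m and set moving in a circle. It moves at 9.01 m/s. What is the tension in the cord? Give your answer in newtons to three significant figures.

The tension is the only horizontal force, so it supplies the full centripetal force: T = m v²/r = 1.25 × (9.010)²/2.42 = 1.25 × 81.18/2.42 = 41.93 N.

41.9 N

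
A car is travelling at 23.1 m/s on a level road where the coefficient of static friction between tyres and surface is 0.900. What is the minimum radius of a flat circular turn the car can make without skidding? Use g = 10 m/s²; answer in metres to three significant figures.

At the limit, μ_s m g = m v²/r, so r_min = v²/(μ_s g) = (23.1)²/(0.900 × 10.0) = 533.6/9.000 = 59.29 m.

59.3 m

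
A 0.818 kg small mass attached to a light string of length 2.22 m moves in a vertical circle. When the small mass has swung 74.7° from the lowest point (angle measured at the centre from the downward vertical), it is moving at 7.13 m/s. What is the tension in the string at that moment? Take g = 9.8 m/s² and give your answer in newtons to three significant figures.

20.8 N

Take the radial direction toward the centre of the circle as positive. The component of the weight along the string toward the centre is −mg cos φ (φ measured from the bottom), so Newton's second law along the string gives T − mg cos φ = m v²/r.
cos 74.7° = 0.2639, so T = m(v²/r + g cos φ) = 0.818 × ((7.13)²/2.22 + 9.8 × 0.2639) = 0.818 × (22.90 + (2.586)) = 0.818 × 25.49 = 20.85 N.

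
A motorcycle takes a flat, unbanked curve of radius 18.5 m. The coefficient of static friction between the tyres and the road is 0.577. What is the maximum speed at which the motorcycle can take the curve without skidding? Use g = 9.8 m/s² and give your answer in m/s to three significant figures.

10.2 m/s

On a flat curve, static friction is the only horizontal force, so it must supply the full centripetal force: μ_s m g = m v²/r.
Mass cancels: v_max = √(μ_s g r) = √(0.577 × 9.8 × 18.5) = √104.6 = 10.23 m/s.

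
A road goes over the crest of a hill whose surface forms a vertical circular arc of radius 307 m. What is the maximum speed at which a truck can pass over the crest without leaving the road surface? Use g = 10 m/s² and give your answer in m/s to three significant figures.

At the crest the centre of the circle is below the truck, so the net downward (centripetal) force is mg − N = mv²/r.
The truck leaves the road when N → 0, giving v_max = √(g r) = √(10.0 × 307) = 55.41 m/s.

55.4 m/s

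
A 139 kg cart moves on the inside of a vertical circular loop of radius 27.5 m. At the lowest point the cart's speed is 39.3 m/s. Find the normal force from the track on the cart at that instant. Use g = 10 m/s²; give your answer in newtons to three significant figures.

At the lowest point, N points up (toward the centre) and the weight mg points down (away from the centre), so the net inward force is N − mg = mv²/r.
N = m(v²/r + g) = 139 × ((39.3)²/27.5 + 10.0) = 139 × (56.16 + 10.0) = 139 × 66.16 = 9197 N.

9200 N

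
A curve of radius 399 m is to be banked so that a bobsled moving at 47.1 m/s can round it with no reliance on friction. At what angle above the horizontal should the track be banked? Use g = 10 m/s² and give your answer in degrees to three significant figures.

29.1°

With no friction, the horizontal component of the normal force provides the centripetal force: N sinθ = mv²/r, while N cosθ = mg vertically.
Dividing: tanθ = v²/(r g) = (47.1)²/(399 × 10.0) = 2218/3990 = 0.5560.
θ = arctan(0.5560) = 29.07°.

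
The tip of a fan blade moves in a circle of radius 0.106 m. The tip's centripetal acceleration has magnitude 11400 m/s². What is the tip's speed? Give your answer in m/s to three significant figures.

34.8 m/s

a_c = v²/r ⇒ v = √(a_c · r) = √(11400 × 0.106) = √1208 = 34.76 m/s.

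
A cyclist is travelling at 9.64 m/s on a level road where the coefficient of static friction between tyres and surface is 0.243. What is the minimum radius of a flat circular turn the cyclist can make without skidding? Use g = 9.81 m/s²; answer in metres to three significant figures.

At the limit, μ_s m g = m v²/r, so r_min = v²/(μ_s g) = (9.64)²/(0.243 × 9.81) = 92.93/2.384 = 38.98 m.

39.0 m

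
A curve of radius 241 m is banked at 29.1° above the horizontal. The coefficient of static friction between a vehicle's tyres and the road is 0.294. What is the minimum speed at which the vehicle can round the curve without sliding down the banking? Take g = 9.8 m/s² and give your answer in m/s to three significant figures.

At the minimum speed, friction acts up the slope at its limiting value f = μN. Radially (horizontal, toward centre): N sinθ − μN cosθ = mv²/r. Vertically: N cosθ + μN sinθ = mg.
Dividing: v² = r g (sinθ − μcosθ)/(cosθ + μsinθ).
sinθ − μcosθ = 0.4863 − 0.294×0.8738 = 0.2294; cosθ + μsinθ = 0.8738 + 0.294×0.4863 = 1.017.
v² = 241 × 9.8 × 0.2294/1.017 = 533.0 m²/s², so v = 23.09 m/s.

23.1 m/s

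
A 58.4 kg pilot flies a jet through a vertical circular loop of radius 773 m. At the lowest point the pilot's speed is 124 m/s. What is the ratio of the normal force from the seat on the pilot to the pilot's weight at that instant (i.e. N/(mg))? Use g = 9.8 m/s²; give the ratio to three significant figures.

At the bottom, N − mg = mv²/r, so N = m(v²/r + g) and N/(mg) = v²/(rg) + 1 = (124)²/(773 × 9.8) + 1 = 2.030 + 1 = 3.030.

3.03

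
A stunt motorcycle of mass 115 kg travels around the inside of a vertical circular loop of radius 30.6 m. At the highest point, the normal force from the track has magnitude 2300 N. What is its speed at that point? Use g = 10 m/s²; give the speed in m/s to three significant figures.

30.3 m/s

At the top, N + mg = mv²/r, so v = √(r(N/m + g)) = √(30.6 × (2300/115 + 10.0)) = √(30.6 × 30.00) = √918.0 = 30.30 m/s.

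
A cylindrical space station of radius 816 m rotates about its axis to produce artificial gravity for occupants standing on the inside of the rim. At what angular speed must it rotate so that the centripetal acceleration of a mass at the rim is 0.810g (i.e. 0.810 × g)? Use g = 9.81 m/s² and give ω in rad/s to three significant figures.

Centripetal acceleration a_c = ω²r. Setting ω²r = 0.810g:
ω = √(0.810g / r) = √(0.810 × 9.81 / 816) = √0.009738 = 0.09868 rad/s.

0.0987 rad/s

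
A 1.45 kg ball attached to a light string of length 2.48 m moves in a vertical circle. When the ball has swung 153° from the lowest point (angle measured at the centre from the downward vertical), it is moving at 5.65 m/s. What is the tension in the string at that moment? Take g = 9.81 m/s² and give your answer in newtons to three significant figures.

5.99 N

Take the radial direction toward the centre of the circle as positive. The component of the weight along the string toward the centre is −mg cos φ (φ measured from the bottom), so Newton's second law along the string gives T − mg cos φ = m v²/r.
cos 153° = -0.8910, so T = m(v²/r + g cos φ) = 1.45 × ((5.65)²/2.48 + 9.81 × -0.8910) = 1.45 × (12.87 + (-8.741)) = 1.45 × 4.131 = 5.990 N.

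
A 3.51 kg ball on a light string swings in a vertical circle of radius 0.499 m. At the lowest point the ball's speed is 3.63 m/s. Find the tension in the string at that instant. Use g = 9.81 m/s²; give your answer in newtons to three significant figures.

127 N

At the lowest point, T points up (toward the centre) and the weight mg points down (away from the centre), so the net inward force is T − mg = mv²/r.
T = m(v²/r + g) = 3.51 × ((3.63)²/0.499 + 9.81) = 3.51 × (26.41 + 9.81) = 3.51 × 36.22 = 127.1 N.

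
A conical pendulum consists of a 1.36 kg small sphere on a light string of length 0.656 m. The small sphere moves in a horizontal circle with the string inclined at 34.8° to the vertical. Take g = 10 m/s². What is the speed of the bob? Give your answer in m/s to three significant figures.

The radius of the circle is r = L sinθ = 0.656 × sin 34.8° = 0.3744 m.
Horizontally T sinθ = mv²/r and vertically T cosθ = mg, so tanθ = v²/(rg).
v = √(r g tanθ) = √(0.3744 × 10.0 × 0.6950) = √2.602 = 1.613 m/s.

1.61 m/s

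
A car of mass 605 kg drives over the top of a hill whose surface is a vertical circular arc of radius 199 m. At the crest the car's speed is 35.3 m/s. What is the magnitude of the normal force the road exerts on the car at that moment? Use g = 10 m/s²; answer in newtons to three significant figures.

At the crest the centripetal acceleration points downward (toward the centre of the arc), so mg − N = mv²/r.
N = m(g − v²/r) = 605 × (10.0 − (35.3)²/199) = 605 × (10.0 − 6.262) = 605 × 3.738 = 2262 N.

2260 N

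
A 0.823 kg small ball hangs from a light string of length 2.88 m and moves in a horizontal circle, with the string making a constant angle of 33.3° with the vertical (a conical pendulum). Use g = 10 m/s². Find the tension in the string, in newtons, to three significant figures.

Vertically the bob has no acceleration, so T cosθ = mg.
T = mg/cosθ = 0.823 × 10.0 / cos 33.3° = 8.230/0.8358 = 9.847 N.

9.85 N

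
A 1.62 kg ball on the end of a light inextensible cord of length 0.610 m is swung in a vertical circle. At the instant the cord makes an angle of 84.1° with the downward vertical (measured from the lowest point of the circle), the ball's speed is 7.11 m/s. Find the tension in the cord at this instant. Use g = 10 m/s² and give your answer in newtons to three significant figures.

Take the radial direction toward the centre of the circle as positive. The component of the weight along the string toward the centre is −mg cos φ (φ measured from the bottom), so Newton's second law along the string gives T − mg cos φ = m v²/r.
cos 84.1° = 0.1028, so T = m(v²/r + g cos φ) = 1.62 × ((7.11)²/0.610 + 10.0 × 0.1028) = 1.62 × (82.87 + (1.028)) = 1.62 × 83.90 = 135.9 N.

136 N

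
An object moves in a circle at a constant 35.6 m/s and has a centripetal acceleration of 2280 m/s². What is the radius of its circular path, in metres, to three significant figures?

0.556 m

a_c = v²/r ⇒ r = v²/a_c = (35.6)²/2280 = 1267/2280 = 0.5559 m.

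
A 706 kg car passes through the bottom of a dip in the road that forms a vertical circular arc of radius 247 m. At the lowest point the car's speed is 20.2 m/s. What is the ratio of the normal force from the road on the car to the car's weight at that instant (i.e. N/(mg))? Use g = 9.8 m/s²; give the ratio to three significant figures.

At the bottom, N − mg = mv²/r, so N = m(v²/r + g) and N/(mg) = v²/(rg) + 1 = (20.2)²/(247 × 9.8) + 1 = 0.1686 + 1 = 1.169.

1.17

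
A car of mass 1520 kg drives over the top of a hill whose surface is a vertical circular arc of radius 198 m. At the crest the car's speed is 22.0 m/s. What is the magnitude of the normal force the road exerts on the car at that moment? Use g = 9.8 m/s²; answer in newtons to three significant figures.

11200 N

At the crest the centripetal acceleration points downward (toward the centre of the arc), so mg − N = mv²/r.
N = m(g − v²/r) = 1520 × (9.8 − (22.0)²/198) = 1520 × (9.8 − 2.444) = 1520 × 7.356 = 11180 N.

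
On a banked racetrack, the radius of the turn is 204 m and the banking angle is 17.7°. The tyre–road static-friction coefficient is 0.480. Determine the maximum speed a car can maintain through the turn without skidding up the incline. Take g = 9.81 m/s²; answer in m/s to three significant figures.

43.5 m/s

At the maximum speed, friction acts down the slope at its limiting value f = μN. Radially (horizontal, toward centre): N sinθ + μN cosθ = mv²/r. Vertically: N cosθ − μN sinθ = mg.
Dividing: v² = r g (sinθ + μcosθ)/(cosθ − μsinθ).
sinθ + μcosθ = 0.3040 + 0.480×0.9527 = 0.7613; cosθ − μsinθ = 0.9527 − 0.480×0.3040 = 0.8067.
v² = 204 × 9.81 × 0.7613/0.8067 = 1889 m²/s², so v = 43.46 m/s.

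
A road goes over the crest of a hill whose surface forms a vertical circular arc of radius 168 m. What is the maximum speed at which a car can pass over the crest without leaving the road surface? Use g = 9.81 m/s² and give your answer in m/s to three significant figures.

At the crest the centre of the circle is below the car, so the net downward (centripetal) force is mg − N = mv²/r.
The car leaves the road when N → 0, giving v_max = √(g r) = √(9.81 × 168) = 40.60 m/s.

40.6 m/s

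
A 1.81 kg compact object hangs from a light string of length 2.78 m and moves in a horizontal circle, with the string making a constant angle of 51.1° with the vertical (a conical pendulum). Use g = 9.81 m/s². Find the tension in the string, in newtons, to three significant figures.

28.3 N

Vertically the bob has no acceleration, so T cosθ = mg.
T = mg/cosθ = 1.81 × 9.81 / cos 51.1° = 17.76/0.6280 = 28.28 N.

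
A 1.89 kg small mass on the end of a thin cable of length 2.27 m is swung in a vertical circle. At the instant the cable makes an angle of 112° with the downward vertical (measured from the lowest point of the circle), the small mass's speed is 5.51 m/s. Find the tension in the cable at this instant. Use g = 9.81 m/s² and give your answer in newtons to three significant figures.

Take the radial direction toward the centre of the circle as positive. The component of the weight along the string toward the centre is −mg cos φ (φ measured from the bottom), so Newton's second law along the string gives T − mg cos φ = m v²/r.
cos 112° = -0.3746, so T = m(v²/r + g cos φ) = 1.89 × ((5.51)²/2.27 + 9.81 × -0.3746) = 1.89 × (13.37 + (-3.675)) = 1.89 × 9.700 = 18.33 N.

18.3 N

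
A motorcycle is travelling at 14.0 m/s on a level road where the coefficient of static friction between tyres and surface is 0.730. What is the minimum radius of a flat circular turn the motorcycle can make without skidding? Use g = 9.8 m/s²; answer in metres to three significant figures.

At the limit, μ_s m g = m v²/r, so r_min = v²/(μ_s g) = (14.0)²/(0.730 × 9.8) = 196.0/7.154 = 27.40 m.

27.4 m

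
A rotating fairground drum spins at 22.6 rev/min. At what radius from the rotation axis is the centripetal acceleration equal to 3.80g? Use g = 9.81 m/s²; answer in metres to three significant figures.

6.66 m

ω = 22.6 rev/min × 2π/60 = 2.367 rad/s.
a_c = ω²r = 3.80g ⇒ r = 3.80 × 9.81 / (2.367)² = 37.28/5.601 = 6.655 m.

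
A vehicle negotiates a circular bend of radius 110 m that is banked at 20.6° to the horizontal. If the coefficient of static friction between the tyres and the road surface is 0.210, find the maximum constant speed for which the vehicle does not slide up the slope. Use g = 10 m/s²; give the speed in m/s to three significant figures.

26.5 m/s

At the maximum speed, friction acts down the slope at its limiting value f = μN. Radially (horizontal, toward centre): N sinθ + μN cosθ = mv²/r. Vertically: N cosθ − μN sinθ = mg.
Dividing: v² = r g (sinθ + μcosθ)/(cosθ − μsinθ).
sinθ + μcosθ = 0.3518 + 0.210×0.9361 = 0.5484; cosθ − μsinθ = 0.9361 − 0.210×0.3518 = 0.8622.
v² = 110 × 10.0 × 0.5484/0.8622 = 699.7 m²/s², so v = 26.45 m/s.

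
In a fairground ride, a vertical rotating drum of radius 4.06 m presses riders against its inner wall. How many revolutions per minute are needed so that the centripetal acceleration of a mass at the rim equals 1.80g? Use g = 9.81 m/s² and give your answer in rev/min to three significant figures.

Require ω²r = 1.80g, so ω = √(1.80 × 9.81/4.06) = 2.085 rad/s.
In rev/min: ω × 60/(2π) = 2.085 × 60/(2π) = 19.91 rev/min.

19.9 rev/min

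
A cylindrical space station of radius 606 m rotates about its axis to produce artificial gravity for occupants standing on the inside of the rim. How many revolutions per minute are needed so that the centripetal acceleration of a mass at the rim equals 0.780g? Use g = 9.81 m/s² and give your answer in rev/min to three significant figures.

Require ω²r = 0.780g, so ω = √(0.780 × 9.81/606) = 0.1124 rad/s.
In rev/min: ω × 60/(2π) = 0.1124 × 60/(2π) = 1.073 rev/min.

1.07 rev/min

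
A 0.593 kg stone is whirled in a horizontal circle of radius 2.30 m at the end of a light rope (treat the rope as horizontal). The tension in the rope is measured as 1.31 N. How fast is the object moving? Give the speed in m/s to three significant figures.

T = m v²/r ⇒ v = √(T r / m) = √(1.31 × 2.30 / 0.593) = √5.081 = 2.254 m/s.

2.25 m/s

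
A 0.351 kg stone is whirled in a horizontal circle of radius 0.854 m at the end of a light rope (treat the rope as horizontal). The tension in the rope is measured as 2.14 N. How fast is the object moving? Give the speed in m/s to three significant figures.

T = m v²/r ⇒ v = √(T r / m) = √(2.14 × 0.854 / 0.351) = √5.207 = 2.282 m/s.

2.28 m/s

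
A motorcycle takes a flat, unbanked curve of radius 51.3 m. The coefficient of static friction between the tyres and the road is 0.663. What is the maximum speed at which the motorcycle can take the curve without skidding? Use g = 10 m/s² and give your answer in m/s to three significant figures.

Friction provides the centripetal force on a flat curve. At maximum speed it is at its limiting value: μ_s m g = m v²/r.
Mass cancels: v_max = √(μ_s g r) = √(0.663 × 10.0 × 51.3) = √340.1 = 18.44 m/s.

18.4 m/s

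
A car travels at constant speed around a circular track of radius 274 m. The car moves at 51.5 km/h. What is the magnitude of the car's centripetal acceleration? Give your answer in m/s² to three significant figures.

0.747 m/s²

v = 51.5 km/h = 51.5/3.6 = 14.31 m/s.
a_c = v²/r = (14.31)²/274 = 204.6/274 = 0.7469 m/s².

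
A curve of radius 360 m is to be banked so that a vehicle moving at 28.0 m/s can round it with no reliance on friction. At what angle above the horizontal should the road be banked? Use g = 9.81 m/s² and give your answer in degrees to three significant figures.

For a frictionless banked turn: horizontally N sinθ = mv²/r and vertically N cosθ = mg.
Dividing: tanθ = v²/(r g) = (28.0)²/(360 × 9.81) = 784.0/3532 = 0.2220.
θ = arctan(0.2220) = 12.52°.

12.5°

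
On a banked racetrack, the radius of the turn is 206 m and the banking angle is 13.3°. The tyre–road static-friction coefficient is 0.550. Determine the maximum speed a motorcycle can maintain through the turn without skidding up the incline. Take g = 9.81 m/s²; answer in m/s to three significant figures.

At the maximum speed, friction acts down the slope at its limiting value f = μN. Radially (horizontal, toward centre): N sinθ + μN cosθ = mv²/r. Vertically: N cosθ − μN sinθ = mg.
Dividing: v² = r g (sinθ + μcosθ)/(cosθ − μsinθ).
sinθ + μcosθ = 0.2300 + 0.550×0.9732 = 0.7653; cosθ − μsinθ = 0.9732 − 0.550×0.2300 = 0.8467.
v² = 206 × 9.81 × 0.7653/0.8467 = 1827 m²/s², so v = 42.74 m/s.

42.7 m/s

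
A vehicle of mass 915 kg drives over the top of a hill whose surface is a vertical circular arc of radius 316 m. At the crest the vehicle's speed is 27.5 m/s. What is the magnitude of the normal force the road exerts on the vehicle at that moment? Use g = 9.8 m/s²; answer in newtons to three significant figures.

At the crest the centripetal acceleration points downward (toward the centre of the arc), so mg − N = mv²/r.
N = m(g − v²/r) = 915 × (9.8 − (27.5)²/316) = 915 × (9.8 − 2.393) = 915 × 7.407 = 6777 N.

6780 N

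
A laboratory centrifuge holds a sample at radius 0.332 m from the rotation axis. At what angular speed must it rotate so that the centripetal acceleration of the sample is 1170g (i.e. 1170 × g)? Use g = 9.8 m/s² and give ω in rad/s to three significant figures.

186 rad/s

Centripetal acceleration a_c = ω²r. Setting ω²r = 1170g:
ω = √(1170g / r) = √(1170 × 9.8 / 0.332) = √34540 = 185.8 rad/s.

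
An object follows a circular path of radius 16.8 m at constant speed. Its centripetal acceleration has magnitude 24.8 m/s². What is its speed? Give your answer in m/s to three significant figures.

a_c = v²/r ⇒ v = √(a_c · r) = √(24.8 × 16.8) = √416.6 = 20.41 m/s.

20.4 m/s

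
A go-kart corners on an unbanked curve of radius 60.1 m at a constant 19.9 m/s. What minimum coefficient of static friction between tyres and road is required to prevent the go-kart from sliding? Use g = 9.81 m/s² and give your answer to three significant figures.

Friction provides the centripetal force: μ_s m g = m v²/r, so μ_s = v²/(g r) = (19.90)²/(9.81 × 60.1) = 396.0/589.6 = 0.6717.

0.672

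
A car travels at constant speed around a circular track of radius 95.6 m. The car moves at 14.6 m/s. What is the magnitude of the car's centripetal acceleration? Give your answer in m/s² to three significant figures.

2.23 m/s²

a_c = v²/r = (14.60)²/95.6 = 213.2/95.6 = 2.230 m/s².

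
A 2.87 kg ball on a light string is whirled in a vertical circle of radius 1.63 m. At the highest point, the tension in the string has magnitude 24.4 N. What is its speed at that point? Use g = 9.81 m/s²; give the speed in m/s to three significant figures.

5.46 m/s

At the top, T + mg = mv²/r, so v = √(r(T/m + g)) = √(1.63 × (24.4/2.87 + 9.81)) = √(1.63 × 18.31) = √29.85 = 5.463 m/s.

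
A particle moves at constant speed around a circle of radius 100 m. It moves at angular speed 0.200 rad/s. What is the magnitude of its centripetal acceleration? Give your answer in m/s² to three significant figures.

v = ωr = 0.200 × 100 = 20.00 m/s.
a_c = v²/r = (20.00)²/100 = 400.0/100 = 4.000 m/s².

4.00 m/s²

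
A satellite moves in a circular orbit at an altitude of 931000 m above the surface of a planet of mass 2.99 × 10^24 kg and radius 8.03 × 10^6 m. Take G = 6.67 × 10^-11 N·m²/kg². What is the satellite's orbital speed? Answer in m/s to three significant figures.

4720 m/s

Orbital radius r = R + h = 8.03 × 10^6 + 931000 = 8.961 × 10^6 m.
Gravity supplies the centripetal force: G M m / r² = m v² / r, so v = √(GM/r).
v = √(6.67 × 10^-11 × 2.99 × 10^24 / 8.961 × 10^6) = √(2.226 × 10^7) = 4718 m/s.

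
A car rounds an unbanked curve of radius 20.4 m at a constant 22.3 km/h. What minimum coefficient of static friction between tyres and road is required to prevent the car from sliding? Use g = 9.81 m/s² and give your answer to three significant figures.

v = 22.3/3.6 = 6.194 m/s.
Friction provides the centripetal force: μ_s m g = m v²/r, so μ_s = v²/(g r) = (6.194)²/(9.81 × 20.4) = 38.37/200.1 = 0.1917.

0.192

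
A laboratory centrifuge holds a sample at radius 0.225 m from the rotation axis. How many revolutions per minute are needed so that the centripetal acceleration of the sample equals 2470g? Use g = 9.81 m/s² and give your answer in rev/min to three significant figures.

Require ω²r = 2470g, so ω = √(2470 × 9.81/0.225) = 328.2 rad/s.
In rev/min: ω × 60/(2π) = 328.2 × 60/(2π) = 3134 rev/min.

3130 rev/min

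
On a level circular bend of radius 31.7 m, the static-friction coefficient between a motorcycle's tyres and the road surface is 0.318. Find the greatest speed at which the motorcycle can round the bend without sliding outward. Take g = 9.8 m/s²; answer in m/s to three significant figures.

9.94 m/s

Friction provides the centripetal force on a flat curve. At maximum speed it is at its limiting value: μ_s m g = m v²/r.
Mass cancels: v_max = √(μ_s g r) = √(0.318 × 9.8 × 31.7) = √98.79 = 9.939 m/s.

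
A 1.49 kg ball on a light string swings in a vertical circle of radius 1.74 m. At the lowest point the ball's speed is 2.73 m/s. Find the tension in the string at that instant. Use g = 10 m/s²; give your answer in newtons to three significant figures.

At the lowest point, T points up (toward the centre) and the weight mg points down (away from the centre), so the net inward force is T − mg = mv²/r.
T = m(v²/r + g) = 1.49 × ((2.73)²/1.74 + 10.0) = 1.49 × (4.283 + 10.0) = 1.49 × 14.28 = 21.28 N.

21.3 N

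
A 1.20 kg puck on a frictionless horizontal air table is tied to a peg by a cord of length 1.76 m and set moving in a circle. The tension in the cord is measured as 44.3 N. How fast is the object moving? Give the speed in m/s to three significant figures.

8.06 m/s

T = m v²/r ⇒ v = √(T r / m) = √(44.3 × 1.76 / 1.20) = √64.97 = 8.061 m/s.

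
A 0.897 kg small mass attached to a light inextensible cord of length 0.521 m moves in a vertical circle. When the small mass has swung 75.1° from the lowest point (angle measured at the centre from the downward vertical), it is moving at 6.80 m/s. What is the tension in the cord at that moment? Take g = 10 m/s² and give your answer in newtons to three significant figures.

81.9 N

Take the radial direction toward the centre of the circle as positive. The component of the weight along the string toward the centre is −mg cos φ (φ measured from the bottom), so Newton's second law along the string gives T − mg cos φ = m v²/r.
cos 75.1° = 0.2571, so T = m(v²/r + g cos φ) = 0.897 × ((6.80)²/0.521 + 10.0 × 0.2571) = 0.897 × (88.75 + (2.571)) = 0.897 × 91.32 = 81.92 N.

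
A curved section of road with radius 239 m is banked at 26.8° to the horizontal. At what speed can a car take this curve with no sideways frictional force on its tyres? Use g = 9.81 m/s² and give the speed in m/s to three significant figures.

34.4 m/s

On a frictionless banked curve, N sinθ = mv²/r and N cosθ = mg, so tanθ = v²/(rg).
v = √(r g tanθ) = √(239 × 9.81 × tan 26.8°) = √(239 × 9.81 × 0.5051) = √1184 = 34.41 m/s.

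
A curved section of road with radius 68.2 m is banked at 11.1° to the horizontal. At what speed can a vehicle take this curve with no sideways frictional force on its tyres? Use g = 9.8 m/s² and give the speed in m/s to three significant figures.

11.5 m/s

On a frictionless banked curve, N sinθ = mv²/r and N cosθ = mg, so tanθ = v²/(rg).
v = √(r g tanθ) = √(68.2 × 9.8 × tan 11.1°) = √(68.2 × 9.8 × 0.1962) = √131.1 = 11.45 m/s.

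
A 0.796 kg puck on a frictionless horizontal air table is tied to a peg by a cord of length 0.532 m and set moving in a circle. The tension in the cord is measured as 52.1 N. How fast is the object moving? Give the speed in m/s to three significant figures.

T = m v²/r ⇒ v = √(T r / m) = √(52.1 × 0.532 / 0.796) = √34.82 = 5.901 m/s.

5.90 m/s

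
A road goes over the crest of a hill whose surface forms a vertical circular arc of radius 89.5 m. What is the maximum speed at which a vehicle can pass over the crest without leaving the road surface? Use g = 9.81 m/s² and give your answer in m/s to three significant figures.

29.6 m/s

At the crest the centre of the circle is below the vehicle, so the net downward (centripetal) force is mg − N = mv²/r.
The vehicle leaves the road when N → 0, giving v_max = √(g r) = √(9.81 × 89.5) = 29.63 m/s.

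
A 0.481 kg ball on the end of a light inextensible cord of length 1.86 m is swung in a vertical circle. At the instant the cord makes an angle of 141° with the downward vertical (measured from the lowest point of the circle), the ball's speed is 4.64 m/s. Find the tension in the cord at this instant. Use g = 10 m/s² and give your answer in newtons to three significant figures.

Take the radial direction toward the centre of the circle as positive. The component of the weight along the string toward the centre is −mg cos φ (φ measured from the bottom), so Newton's second law along the string gives T − mg cos φ = m v²/r.
cos 141° = -0.7771, so T = m(v²/r + g cos φ) = 0.481 × ((4.64)²/1.86 + 10.0 × -0.7771) = 0.481 × (11.58 + (-7.771)) = 0.481 × 3.804 = 1.830 N.

1.83 N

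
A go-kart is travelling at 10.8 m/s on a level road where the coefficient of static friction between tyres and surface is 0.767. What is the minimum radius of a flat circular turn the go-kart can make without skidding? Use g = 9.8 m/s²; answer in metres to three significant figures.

At the limit, μ_s m g = m v²/r, so r_min = v²/(μ_s g) = (10.8)²/(0.767 × 9.8) = 116.6/7.517 = 15.52 m.

15.5 m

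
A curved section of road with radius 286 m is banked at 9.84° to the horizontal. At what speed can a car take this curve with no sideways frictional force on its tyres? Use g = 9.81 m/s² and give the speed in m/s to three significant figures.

On a frictionless banked curve, N sinθ = mv²/r and N cosθ = mg, so tanθ = v²/(rg).
v = √(r g tanθ) = √(286 × 9.81 × tan 9.84°) = √(286 × 9.81 × 0.1734) = √486.6 = 22.06 m/s.

22.1 m/s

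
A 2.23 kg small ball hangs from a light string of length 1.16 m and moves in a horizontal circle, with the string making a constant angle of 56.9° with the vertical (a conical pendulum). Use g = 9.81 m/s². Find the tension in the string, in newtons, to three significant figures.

40.1 N

Vertically the bob has no acceleration, so T cosθ = mg.
T = mg/cosθ = 2.23 × 9.81 / cos 56.9° = 21.88/0.5461 = 40.06 N.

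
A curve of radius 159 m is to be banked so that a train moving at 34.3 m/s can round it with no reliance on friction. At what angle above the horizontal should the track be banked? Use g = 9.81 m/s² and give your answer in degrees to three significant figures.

37.0°

With no friction, the horizontal component of the normal force provides the centripetal force: N sinθ = mv²/r, while N cosθ = mg vertically.
Dividing: tanθ = v²/(r g) = (34.3)²/(159 × 9.81) = 1176/1560 = 0.7543.
θ = arctan(0.7543) = 37.03°.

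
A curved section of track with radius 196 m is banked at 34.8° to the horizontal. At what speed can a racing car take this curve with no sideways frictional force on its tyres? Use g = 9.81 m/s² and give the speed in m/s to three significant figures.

On a frictionless banked curve, N sinθ = mv²/r and N cosθ = mg, so tanθ = v²/(rg).
v = √(r g tanθ) = √(196 × 9.81 × tan 34.8°) = √(196 × 9.81 × 0.6950) = √1336 = 36.56 m/s.

36.6 m/s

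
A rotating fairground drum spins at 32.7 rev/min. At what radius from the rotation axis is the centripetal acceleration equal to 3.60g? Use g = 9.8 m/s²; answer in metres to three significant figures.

ω = 32.7 rev/min × 2π/60 = 3.424 rad/s.
a_c = ω²r = 3.60g ⇒ r = 3.60 × 9.8 / (3.424)² = 35.28/11.73 = 3.009 m.

3.01 m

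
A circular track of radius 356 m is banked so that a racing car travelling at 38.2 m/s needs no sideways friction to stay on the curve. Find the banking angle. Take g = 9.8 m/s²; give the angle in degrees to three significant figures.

22.7°

With no friction, the horizontal component of the normal force provides the centripetal force: N sinθ = mv²/r, while N cosθ = mg vertically.
Dividing: tanθ = v²/(r g) = (38.2)²/(356 × 9.8) = 1459/3489 = 0.4183.
θ = arctan(0.4183) = 22.70°.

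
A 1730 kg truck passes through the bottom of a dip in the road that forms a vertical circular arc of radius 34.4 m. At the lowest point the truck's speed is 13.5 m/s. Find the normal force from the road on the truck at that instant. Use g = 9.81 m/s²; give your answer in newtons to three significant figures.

At the lowest point, N points up (toward the centre) and the weight mg points down (away from the centre), so the net inward force is N − mg = mv²/r.
N = m(v²/r + g) = 1730 × ((13.5)²/34.4 + 9.81) = 1730 × (5.298 + 9.81) = 1730 × 15.11 = 26140 N.

26100 N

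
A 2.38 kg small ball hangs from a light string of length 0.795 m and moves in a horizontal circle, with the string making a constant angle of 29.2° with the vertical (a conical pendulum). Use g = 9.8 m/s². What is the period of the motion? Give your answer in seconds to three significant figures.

r = L sinθ = 0.3878 m. From T sinθ = mω²r and T cosθ = mg: tanθ = ω²r/g, so ω² = g tanθ / r = g/(L cosθ).
ω = √(g/(L cosθ)) = √(9.8/(0.795 × 0.8729)) = √14.12 = 3.758 rad/s.
Period = 2π/ω = 1.672 s.

1.67 s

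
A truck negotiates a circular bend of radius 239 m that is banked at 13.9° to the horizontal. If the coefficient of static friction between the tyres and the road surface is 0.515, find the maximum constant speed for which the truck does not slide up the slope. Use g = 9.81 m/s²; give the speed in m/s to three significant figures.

At the maximum speed, friction acts down the slope at its limiting value f = μN. Radially (horizontal, toward centre): N sinθ + μN cosθ = mv²/r. Vertically: N cosθ − μN sinθ = mg.
Dividing: v² = r g (sinθ + μcosθ)/(cosθ − μsinθ).
sinθ + μcosθ = 0.2402 + 0.515×0.9707 = 0.7401; cosθ − μsinθ = 0.9707 − 0.515×0.2402 = 0.8470.
v² = 239 × 9.81 × 0.7401/0.8470 = 2049 m²/s², so v = 45.26 m/s.

45.3 m/s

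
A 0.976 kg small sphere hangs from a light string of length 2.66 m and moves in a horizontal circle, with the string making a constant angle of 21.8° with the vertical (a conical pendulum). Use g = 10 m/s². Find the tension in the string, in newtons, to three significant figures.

10.5 N

Vertically the bob has no acceleration, so T cosθ = mg.
T = mg/cosθ = 0.976 × 10.0 / cos 21.8° = 9.760/0.9285 = 10.51 N.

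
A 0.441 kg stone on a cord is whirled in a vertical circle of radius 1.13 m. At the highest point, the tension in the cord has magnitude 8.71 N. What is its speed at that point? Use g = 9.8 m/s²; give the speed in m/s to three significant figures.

5.78 m/s

At the top, T + mg = mv²/r, so v = √(r(T/m + g)) = √(1.13 × (8.71/0.441 + 9.8)) = √(1.13 × 29.55) = √33.39 = 5.779 m/s.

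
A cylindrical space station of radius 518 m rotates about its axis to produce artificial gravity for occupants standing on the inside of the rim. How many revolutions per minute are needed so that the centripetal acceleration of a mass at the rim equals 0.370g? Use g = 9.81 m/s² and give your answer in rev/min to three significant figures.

0.799 rev/min

Require ω²r = 0.370g, so ω = √(0.370 × 9.81/518) = 0.08371 rad/s.
In rev/min: ω × 60/(2π) = 0.08371 × 60/(2π) = 0.7994 rev/min.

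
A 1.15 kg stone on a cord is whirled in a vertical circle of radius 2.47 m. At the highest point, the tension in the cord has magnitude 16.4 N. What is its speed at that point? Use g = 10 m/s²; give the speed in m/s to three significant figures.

7.74 m/s

At the top, T + mg = mv²/r, so v = √(r(T/m + g)) = √(2.47 × (16.4/1.15 + 10.0)) = √(2.47 × 24.26) = √59.92 = 7.741 m/s.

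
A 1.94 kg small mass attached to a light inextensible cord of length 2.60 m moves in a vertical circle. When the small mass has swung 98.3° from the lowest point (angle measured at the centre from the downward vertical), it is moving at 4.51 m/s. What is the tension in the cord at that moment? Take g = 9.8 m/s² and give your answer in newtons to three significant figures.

12.4 N

Take the radial direction toward the centre of the circle as positive. The component of the weight along the string toward the centre is −mg cos φ (φ measured from the bottom), so Newton's second law along the string gives T − mg cos φ = m v²/r.
cos 98.3° = -0.1444, so T = m(v²/r + g cos φ) = 1.94 × ((4.51)²/2.60 + 9.8 × -0.1444) = 1.94 × (7.823 + (-1.415)) = 1.94 × 6.408 = 12.43 N.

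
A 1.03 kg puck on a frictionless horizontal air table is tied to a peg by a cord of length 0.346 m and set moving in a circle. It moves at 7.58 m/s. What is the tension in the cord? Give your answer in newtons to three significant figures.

The tension is the only horizontal force, so it supplies the full centripetal force: T = m v²/r = 1.03 × (7.580)²/0.346 = 1.03 × 57.46/0.346 = 171.0 N.

171 N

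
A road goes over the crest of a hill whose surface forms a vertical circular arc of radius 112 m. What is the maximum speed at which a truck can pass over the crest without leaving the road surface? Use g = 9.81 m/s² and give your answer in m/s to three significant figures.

At the crest the centre of the circle is below the truck, so the net downward (centripetal) force is mg − N = mv²/r.
The truck leaves the road when N → 0, giving v_max = √(g r) = √(9.81 × 112) = 33.15 m/s.

33.1 m/s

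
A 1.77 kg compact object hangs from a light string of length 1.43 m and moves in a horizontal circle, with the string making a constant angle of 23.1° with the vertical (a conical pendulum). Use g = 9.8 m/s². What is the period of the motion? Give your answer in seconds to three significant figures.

2.30 s

r = L sinθ = 0.5610 m. From T sinθ = mω²r and T cosθ = mg: tanθ = ω²r/g, so ω² = g tanθ / r = g/(L cosθ).
ω = √(g/(L cosθ)) = √(9.8/(1.43 × 0.9198)) = √7.451 = 2.730 rad/s.
Period = 2π/ω = 2.302 s.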